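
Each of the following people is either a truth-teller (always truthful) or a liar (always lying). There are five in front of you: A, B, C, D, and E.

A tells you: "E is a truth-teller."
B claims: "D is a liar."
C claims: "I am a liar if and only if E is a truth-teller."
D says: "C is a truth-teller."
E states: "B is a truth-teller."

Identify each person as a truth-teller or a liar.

Consider A. Suppose A is a truth-teller.
Then no assignment of the remaining roles makes every statement match its speaker's type — contradiction.
So A is a liar.
Consider B. Suppose B is a truth-teller.
Then no assignment of the remaining roles makes every statement match its speaker's type — contradiction.
So B is a liar.
With that fixed, E's statement is false, so E is a liar.
Consider C. Suppose C is a liar.
Then no assignment of the remaining roles makes every statement match its speaker's type — contradiction.
So C is a truth-teller.
With that fixed, D's statement is true, so D is a truth-teller.

A: liar, B: liar, C: truth-teller, D: truth-teller, E: liar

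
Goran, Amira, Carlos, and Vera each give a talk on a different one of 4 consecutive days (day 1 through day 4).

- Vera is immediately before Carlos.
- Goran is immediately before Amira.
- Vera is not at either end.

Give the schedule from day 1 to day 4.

Goran, Amira, Vera, Carlos

From clue 1: Carlos is in {2,3,4}.
From clues 1–2: Goran is in {1,3}.
From clues 1–3: Goran → day 1, Amira → day 2, Vera → day 3, Carlos → day 4.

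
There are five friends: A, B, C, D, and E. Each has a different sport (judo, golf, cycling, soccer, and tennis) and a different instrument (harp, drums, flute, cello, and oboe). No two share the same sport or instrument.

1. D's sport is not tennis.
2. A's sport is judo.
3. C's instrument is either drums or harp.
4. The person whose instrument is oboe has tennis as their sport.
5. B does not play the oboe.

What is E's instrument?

oboe

With clues 1–5, cello, drums, flute, and harp are impossible for E's instrument.
That leaves oboe.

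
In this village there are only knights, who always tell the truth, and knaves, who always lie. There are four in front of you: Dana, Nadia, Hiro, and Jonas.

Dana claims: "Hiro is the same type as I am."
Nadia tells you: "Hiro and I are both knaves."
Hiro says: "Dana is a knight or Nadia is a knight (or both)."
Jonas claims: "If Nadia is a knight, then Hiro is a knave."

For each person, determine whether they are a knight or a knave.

Consider Dana. Suppose Dana is a knave.
Then no assignment of the remaining roles makes every statement match its speaker's type — contradiction.
So Dana is a knight.
With that fixed, Hiro's statement is true, so Hiro is a knight.
With that fixed, Nadia's statement is false, so Nadia is a knave.
With that fixed, Jonas's statement is true, so Jonas is a knight.

Dana: knight, Nadia: knave, Hiro: knight, Jonas: knight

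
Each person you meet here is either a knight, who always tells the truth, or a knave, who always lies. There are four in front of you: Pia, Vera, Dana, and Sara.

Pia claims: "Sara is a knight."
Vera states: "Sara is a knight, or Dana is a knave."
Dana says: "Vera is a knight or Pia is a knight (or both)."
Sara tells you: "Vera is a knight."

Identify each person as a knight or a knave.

Consider Pia. Suppose Pia is a knave.
Then no assignment of the remaining roles makes every statement match its speaker's type — contradiction.
So Pia is a knight.
With that fixed, Dana's statement is true, so Dana is a knight.
Consider Vera. Suppose Vera is a knave.
Then no assignment of the remaining roles makes every statement match its speaker's type — contradiction.
So Vera is a knight.
With that fixed, Sara's statement is true, so Sara is a knight.

Pia: knight, Vera: knight, Dana: knight, Sara: knight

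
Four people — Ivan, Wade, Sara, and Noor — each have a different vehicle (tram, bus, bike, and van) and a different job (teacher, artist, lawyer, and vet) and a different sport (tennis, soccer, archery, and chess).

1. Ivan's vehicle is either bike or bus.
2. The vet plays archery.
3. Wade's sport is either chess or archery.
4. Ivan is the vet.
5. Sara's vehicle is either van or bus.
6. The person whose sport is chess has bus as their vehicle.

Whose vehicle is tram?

Noor

Clue 1 rules out Ivan for the one with vehicle tram.
With clues 1–5, Sara is impossible for the one with vehicle tram.
With clues 1–6, Wade is impossible for the one with vehicle tram.
That leaves Noor.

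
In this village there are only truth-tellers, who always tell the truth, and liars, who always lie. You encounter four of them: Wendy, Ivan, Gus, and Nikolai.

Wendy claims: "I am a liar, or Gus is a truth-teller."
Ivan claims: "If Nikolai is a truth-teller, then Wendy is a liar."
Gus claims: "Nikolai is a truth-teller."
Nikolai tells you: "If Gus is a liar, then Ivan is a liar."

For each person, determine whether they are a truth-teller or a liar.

Consider Wendy. Suppose Wendy is a liar.
Then Wendy's own statement would have to be false, but it can't be — contradiction.
So Wendy is a truth-teller.
Consider Ivan. Suppose Ivan is a truth-teller.
Then no assignment of the remaining roles makes every statement match its speaker's type — contradiction.
So Ivan is a liar.
With that fixed, Nikolai's statement is true, so Nikolai is a truth-teller.
With that fixed, Gus's statement is true, so Gus is a truth-teller.

Wendy: truth-teller, Ivan: liar, Gus: truth-teller, Nikolai: truth-teller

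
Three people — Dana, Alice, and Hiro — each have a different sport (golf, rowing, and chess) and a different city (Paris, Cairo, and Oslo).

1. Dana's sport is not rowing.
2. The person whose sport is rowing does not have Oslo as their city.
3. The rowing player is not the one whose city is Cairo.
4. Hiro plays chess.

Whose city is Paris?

With clues 1–3, Dana is impossible for the one with city Paris.
With clues 1–4, Hiro is impossible for the one with city Paris.
That leaves Alice.

Alice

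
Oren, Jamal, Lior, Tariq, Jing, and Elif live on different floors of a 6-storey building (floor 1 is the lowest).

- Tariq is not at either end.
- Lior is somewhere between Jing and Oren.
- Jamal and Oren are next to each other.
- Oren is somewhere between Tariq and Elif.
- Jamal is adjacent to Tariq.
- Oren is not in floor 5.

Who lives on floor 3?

Jamal

With clues 1–4, Elif and Jing are ruled out for floor 3.
With clues 1–5, Lior and Oren are ruled out for floor 3.
With clues 1–6, Tariq is ruled out for floor 3.
So floor 3 is Jamal.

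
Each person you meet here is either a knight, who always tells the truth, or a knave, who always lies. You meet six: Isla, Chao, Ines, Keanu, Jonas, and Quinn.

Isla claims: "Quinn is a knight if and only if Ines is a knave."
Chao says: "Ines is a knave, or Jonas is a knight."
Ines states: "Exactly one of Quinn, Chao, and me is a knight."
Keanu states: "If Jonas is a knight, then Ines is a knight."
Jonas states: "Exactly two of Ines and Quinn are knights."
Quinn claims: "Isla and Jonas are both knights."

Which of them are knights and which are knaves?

Consider Isla. Suppose Isla is a knave.
Then no assignment of the remaining roles makes every statement match its speaker's type — contradiction.
So Isla is a knight.
Consider Chao. Suppose Chao is a knight.
Then no assignment of the remaining roles makes every statement match its speaker's type — contradiction.
So Chao is a knave.
Consider Ines. Suppose Ines is a knave.
Then Chao's statement comes out true, contradicting Chao being a knave.
So Ines is a knight.
With that fixed, Keanu's statement is true, so Keanu is a knight.
Consider Jonas. Suppose Jonas is a knight.
Then Chao's statement comes out true, contradicting Chao being a knave.
So Jonas is a knave.
With that fixed, Quinn's statement is false, so Quinn is a knave.

Isla: knight, Chao: knave, Ines: knight, Keanu: knight, Jonas: knave, Quinn: knave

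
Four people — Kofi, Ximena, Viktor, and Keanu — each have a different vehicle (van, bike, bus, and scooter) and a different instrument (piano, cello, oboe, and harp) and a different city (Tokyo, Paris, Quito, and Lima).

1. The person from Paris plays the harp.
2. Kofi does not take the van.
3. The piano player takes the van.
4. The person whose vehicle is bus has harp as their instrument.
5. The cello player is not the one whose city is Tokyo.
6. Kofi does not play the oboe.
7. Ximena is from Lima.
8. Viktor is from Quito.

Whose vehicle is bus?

With clues 1–7, Ximena is impossible for the one with vehicle bus.
With clues 1–8, Keanu and Viktor are impossible for the one with vehicle bus.
That leaves Kofi.

Kofi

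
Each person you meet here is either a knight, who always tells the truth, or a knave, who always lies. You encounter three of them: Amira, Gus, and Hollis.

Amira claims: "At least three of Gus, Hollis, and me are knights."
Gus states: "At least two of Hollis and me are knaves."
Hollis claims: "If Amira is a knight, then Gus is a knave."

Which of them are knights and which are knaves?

Consider Amira. Suppose Amira is a knight.
Then no assignment of the remaining roles makes every statement match its speaker's type — contradiction.
So Amira is a knave.
With that fixed, Hollis's statement is true, so Hollis is a knight.
With that fixed, Gus's statement is false, so Gus is a knave.

Amira: knave, Gus: knave, Hollis: knight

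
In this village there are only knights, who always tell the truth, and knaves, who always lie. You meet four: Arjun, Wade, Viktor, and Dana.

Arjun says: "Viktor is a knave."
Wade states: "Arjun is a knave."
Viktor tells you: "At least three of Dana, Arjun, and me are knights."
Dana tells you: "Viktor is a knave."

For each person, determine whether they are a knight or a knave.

Consider Arjun. Suppose Arjun is a knave.
Then no assignment of the remaining roles makes every statement match its speaker's type — contradiction.
So Arjun is a knight.
With that fixed, Wade's statement is false, so Wade is a knave.
Consider Viktor. Suppose Viktor is a knight.
Then Arjun's statement comes out false, contradicting Arjun being a knight.
So Viktor is a knave.
With that fixed, Dana's statement is true, so Dana is a knight.

Arjun: knight, Wade: knave, Viktor: knave, Dana: knight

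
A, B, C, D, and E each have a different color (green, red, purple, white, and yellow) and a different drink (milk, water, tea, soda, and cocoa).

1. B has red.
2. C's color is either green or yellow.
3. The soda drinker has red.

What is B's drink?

With clues 1–3, cocoa, milk, tea, and water are impossible for B's drink.
That leaves soda.

soda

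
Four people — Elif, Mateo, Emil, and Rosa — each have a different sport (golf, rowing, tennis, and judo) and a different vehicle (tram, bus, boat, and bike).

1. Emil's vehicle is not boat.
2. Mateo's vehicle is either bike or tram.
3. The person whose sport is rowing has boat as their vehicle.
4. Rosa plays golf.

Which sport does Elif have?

rowing

With clues 1–4, golf, judo, and tennis are impossible for Elif's sport.
That leaves rowing.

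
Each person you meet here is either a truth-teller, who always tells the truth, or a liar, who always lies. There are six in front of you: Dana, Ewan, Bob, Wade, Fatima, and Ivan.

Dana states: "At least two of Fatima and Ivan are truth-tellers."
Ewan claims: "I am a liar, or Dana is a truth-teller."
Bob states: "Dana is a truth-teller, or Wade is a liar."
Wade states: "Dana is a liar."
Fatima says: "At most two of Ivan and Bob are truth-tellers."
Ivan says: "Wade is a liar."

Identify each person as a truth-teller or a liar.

Dana: truth-teller, Ewan: truth-teller, Bob: truth-teller, Wade: liar, Fatima: truth-teller, Ivan: truth-teller

Regardless of anyone's role, Fatima's statement is true, so Fatima is a truth-teller.
Consider Dana. Suppose Dana is a liar.
Then whichever role Ewan has, Ewan's statement has the wrong truth value — contradiction.
So Dana is a truth-teller.
With that fixed, Ewan's statement is true, so Ewan is a truth-teller.
With that fixed, Bob's statement is true, so Bob is a truth-teller.
With that fixed, Wade's statement is false, so Wade is a liar.
With that fixed, Ivan's statement is true, so Ivan is a truth-teller.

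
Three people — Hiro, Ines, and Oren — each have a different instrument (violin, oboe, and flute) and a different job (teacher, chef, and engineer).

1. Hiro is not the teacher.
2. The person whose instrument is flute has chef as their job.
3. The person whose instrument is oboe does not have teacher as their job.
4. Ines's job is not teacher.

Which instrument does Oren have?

violin

With clues 1–4, flute and oboe are impossible for Oren's instrument.
That leaves violin.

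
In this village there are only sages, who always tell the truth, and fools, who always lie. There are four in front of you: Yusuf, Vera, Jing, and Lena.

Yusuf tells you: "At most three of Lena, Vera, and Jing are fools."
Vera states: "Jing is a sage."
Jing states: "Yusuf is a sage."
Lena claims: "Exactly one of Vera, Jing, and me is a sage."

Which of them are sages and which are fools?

Regardless of anyone's role, Yusuf's statement is true, so Yusuf is a sage.
With that fixed, Jing's statement is true, so Jing is a sage.
With that fixed, Vera's statement is true, so Vera is a sage.
With that fixed, Lena's statement is false, so Lena is a fool.

Yusuf: sage, Vera: sage, Jing: sage, Lena: fool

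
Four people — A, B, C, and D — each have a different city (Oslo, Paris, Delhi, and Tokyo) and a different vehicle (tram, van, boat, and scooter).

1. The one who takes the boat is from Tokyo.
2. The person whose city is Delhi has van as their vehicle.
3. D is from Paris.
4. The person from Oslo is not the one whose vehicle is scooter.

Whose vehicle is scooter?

D

With clues 1–4, A, B, and C are impossible for the one with vehicle scooter.
That leaves D.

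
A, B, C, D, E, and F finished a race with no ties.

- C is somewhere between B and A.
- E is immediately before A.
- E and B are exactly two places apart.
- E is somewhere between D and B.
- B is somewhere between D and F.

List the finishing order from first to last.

From clue 1: C is in {2,3,4,5}.
From clues 1–3: A is in {4,5,6}.
From clues 1–4: A is in {4,5}.
From clues 1–5: F → place 1, B → place 2, C → place 3, E → place 4, A → place 5, D → place 6.

F, B, C, E, A, D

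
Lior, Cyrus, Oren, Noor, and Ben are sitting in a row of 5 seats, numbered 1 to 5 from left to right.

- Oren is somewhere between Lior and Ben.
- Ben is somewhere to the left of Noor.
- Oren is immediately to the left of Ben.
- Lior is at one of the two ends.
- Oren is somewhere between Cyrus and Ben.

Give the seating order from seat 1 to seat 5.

From clue 1: Oren is in {2,3,4}.
From clues 1–3: Lior is in {1,2}.
From clues 1–4: Lior → seat 1.
From clues 1–5: Cyrus → seat 2, Oren → seat 3, Ben → seat 4, Noor → seat 5.

Lior, Cyrus, Oren, Ben, Noor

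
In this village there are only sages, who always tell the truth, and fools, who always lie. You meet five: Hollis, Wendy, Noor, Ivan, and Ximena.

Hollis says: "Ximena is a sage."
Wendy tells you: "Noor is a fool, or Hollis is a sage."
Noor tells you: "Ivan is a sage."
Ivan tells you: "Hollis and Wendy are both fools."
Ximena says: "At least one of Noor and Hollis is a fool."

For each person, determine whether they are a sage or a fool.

Hollis: sage, Wendy: sage, Noor: fool, Ivan: fool, Ximena: sage

Consider Hollis. Suppose Hollis is a fool.
Then no assignment of the remaining roles makes every statement match its speaker's type — contradiction.
So Hollis is a sage.
With that fixed, Wendy's statement is true, so Wendy is a sage.
With that fixed, Ivan's statement is false, so Ivan is a fool.
With that fixed, Noor's statement is false, so Noor is a fool.
With that fixed, Ximena's statement is true, so Ximena is a sage.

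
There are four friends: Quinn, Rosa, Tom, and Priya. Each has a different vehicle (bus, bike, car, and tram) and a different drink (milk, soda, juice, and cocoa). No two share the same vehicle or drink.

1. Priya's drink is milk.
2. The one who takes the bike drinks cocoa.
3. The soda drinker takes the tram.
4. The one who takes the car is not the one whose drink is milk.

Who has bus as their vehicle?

With clues 1–4, Quinn, Rosa, and Tom are impossible for the one with vehicle bus.
That leaves Priya.

Priya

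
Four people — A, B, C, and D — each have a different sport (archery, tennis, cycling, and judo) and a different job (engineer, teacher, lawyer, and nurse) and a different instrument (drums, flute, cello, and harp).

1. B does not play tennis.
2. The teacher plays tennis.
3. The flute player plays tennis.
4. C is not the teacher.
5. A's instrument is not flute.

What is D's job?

With clues 1–5, engineer, lawyer, and nurse are impossible for D's job.
That leaves teacher.

teacher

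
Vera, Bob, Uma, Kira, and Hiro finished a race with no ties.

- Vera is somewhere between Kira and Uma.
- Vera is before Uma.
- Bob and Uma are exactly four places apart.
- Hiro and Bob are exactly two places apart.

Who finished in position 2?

With clues 1–2, Uma is ruled out for place 2.
With clues 1–3, Bob and Vera are ruled out for place 2.
With clues 1–4, Hiro is ruled out for place 2.
So place 2 is Kira.

Kira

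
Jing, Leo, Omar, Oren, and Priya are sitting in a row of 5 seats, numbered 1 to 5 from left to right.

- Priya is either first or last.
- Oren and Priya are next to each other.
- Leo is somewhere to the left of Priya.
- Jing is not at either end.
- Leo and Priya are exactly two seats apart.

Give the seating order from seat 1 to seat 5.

From clue 1: Priya is in {1,5}.
From clues 1–2: Oren is in {2,4}.
From clues 1–3: Oren → seat 4, Priya → seat 5.
From clues 1–4: Jing is in {2,3}.
From clues 1–5: Omar → seat 1, Jing → seat 2, Leo → seat 3.

Omar, Jing, Leo, Oren, Priya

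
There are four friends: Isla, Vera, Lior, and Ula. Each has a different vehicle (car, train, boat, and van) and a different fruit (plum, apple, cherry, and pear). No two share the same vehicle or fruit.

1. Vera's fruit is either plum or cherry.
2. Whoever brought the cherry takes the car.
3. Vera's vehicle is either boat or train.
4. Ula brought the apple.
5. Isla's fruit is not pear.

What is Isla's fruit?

cherry

With clues 1–3, plum is impossible for Isla's fruit.
With clues 1–4, apple is impossible for Isla's fruit.
With clues 1–5, pear is impossible for Isla's fruit.
That leaves cherry.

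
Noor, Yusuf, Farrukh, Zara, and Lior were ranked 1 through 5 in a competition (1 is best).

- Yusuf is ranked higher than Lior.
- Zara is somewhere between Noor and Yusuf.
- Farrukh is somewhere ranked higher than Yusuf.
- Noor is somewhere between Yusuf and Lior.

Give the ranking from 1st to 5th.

Farrukh, Yusuf, Zara, Noor, Lior

From clue 1: Yusuf is in {1,2,3,4}.
From clues 1–2: Zara is in {2,3,4}.
From clues 1–3: Yusuf is in {2,4}.
From clues 1–4: Farrukh → rank 1, Yusuf → rank 2, Zara → rank 3, Noor → rank 4, Lior → rank 5.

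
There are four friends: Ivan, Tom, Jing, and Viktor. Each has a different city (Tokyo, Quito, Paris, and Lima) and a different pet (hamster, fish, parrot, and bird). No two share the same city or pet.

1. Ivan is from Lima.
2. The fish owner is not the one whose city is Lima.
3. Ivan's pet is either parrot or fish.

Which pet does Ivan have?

With clues 1–2, fish is impossible for Ivan's pet.
With clues 1–3, bird and hamster are impossible for Ivan's pet.
That leaves parrot.

parrot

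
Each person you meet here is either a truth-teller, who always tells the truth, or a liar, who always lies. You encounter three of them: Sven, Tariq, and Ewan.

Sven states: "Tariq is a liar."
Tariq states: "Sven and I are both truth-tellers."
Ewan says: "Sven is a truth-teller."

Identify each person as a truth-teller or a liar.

Consider Sven. Suppose Sven is a liar.
Then no assignment of the remaining roles makes every statement match its speaker's type — contradiction.
So Sven is a truth-teller.
With that fixed, Ewan's statement is true, so Ewan is a truth-teller.
Consider Tariq. Suppose Tariq is a truth-teller.
Then Sven's statement comes out false, contradicting Sven being a truth-teller.
So Tariq is a liar.

Sven: truth-teller, Tariq: liar, Ewan: truth-teller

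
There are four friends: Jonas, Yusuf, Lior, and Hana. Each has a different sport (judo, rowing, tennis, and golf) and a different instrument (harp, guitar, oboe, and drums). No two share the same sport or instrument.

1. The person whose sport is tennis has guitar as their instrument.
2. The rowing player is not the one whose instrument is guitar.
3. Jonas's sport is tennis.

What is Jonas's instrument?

With clues 1–3, drums, harp, and oboe are impossible for Jonas's instrument.
That leaves guitar.

guitar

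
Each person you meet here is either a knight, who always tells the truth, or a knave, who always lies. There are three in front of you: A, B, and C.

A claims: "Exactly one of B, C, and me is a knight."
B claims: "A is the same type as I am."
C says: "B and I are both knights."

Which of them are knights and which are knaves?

A: knight, B: knave, C: knave

Consider A. Suppose A is a knave.
Then whichever role B has, B's statement has the wrong truth value — contradiction.
So A is a knight.
Consider B. Suppose B is a knight.
Then A's statement comes out false, contradicting A being a knight.
So B is a knave.
With that fixed, C's statement is false, so C is a knave.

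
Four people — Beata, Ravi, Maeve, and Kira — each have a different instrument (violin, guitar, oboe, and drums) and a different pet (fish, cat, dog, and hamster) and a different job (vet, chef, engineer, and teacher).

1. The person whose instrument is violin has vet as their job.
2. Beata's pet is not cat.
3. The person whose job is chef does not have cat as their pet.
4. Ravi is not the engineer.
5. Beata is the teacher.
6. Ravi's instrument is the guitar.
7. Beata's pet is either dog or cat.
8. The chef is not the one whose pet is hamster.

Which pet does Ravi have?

fish

With clues 1–6, cat is impossible for Ravi's pet.
With clues 1–7, dog is impossible for Ravi's pet.
With clues 1–8, hamster is impossible for Ravi's pet.
That leaves fish.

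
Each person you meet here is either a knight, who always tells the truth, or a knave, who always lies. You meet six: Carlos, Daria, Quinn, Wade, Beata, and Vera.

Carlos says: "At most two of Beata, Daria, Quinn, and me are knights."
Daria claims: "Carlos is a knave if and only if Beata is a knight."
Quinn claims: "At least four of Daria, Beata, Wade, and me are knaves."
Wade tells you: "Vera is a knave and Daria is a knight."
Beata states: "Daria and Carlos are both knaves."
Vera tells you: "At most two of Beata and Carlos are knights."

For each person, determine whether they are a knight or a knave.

Regardless of anyone's role, Vera's statement is true, so Vera is a knight.
With that fixed, Wade's statement is false, so Wade is a knave.
Consider Carlos. Suppose Carlos is a knave.
Then no assignment of the remaining roles makes every statement match its speaker's type — contradiction.
So Carlos is a knight.
With that fixed, Beata's statement is false, so Beata is a knave.
With that fixed, Daria's statement is true, so Daria is a knight.
With that fixed, Quinn's statement is false, so Quinn is a knave.

Carlos: knight, Daria: knight, Quinn: knave, Wade: knave, Beata: knave, Vera: knight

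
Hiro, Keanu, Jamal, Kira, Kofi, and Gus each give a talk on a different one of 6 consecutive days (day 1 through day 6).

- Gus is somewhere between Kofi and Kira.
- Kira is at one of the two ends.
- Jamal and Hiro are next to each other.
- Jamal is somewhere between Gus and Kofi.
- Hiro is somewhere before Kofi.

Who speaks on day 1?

With clue 1, Gus is ruled out for day 1.
With clues 1–4, Hiro and Jamal are ruled out for day 1.
With clues 1–5, Keanu and Kofi are ruled out for day 1.
So day 1 is Kira.

Kira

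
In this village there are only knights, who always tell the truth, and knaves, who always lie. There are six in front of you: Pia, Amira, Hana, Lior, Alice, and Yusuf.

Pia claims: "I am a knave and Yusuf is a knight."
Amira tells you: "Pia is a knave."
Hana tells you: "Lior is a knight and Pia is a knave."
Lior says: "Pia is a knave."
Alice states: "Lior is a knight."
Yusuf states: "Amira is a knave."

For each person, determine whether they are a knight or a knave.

Consider Pia. Suppose Pia is a knight.
Then Pia's own statement would have to be true, but it can't be — contradiction.
So Pia is a knave.
With that fixed, Amira's statement is true, so Amira is a knight.
With that fixed, Lior's statement is true, so Lior is a knight.
With that fixed, Alice's statement is true, so Alice is a knight.
With that fixed, Yusuf's statement is false, so Yusuf is a knave.
With that fixed, Hana's statement is true, so Hana is a knight.

Pia: knave, Amira: knight, Hana: knight, Lior: knight, Alice: knight, Yusuf: knave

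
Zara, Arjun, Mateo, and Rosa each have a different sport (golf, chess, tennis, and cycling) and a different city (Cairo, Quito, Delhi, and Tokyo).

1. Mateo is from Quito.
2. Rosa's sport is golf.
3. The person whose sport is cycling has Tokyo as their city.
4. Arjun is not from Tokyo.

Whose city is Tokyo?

Clue 1 rules out Mateo for the one with city Tokyo.
With clues 1–3, Rosa is impossible for the one with city Tokyo.
With clues 1–4, Arjun is impossible for the one with city Tokyo.
That leaves Zara.

Zara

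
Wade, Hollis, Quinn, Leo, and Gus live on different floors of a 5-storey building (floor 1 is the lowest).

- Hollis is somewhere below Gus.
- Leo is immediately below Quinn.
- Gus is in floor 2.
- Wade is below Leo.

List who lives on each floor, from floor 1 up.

From clue 1: Hollis is in {1,2,3,4}.
From clues 1–3: Hollis → floor 1, Gus → floor 2.
From clues 1–4: Wade → floor 3, Leo → floor 4, Quinn → floor 5.

Hollis, Gus, Wade, Leo, Quinn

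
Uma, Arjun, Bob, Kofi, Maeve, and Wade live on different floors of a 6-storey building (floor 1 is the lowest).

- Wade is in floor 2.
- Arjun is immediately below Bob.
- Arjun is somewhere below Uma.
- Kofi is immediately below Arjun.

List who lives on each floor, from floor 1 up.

From clue 1: Wade → floor 2.
From clues 1–2: Arjun is in {3,4,5}.
From clues 1–3: Uma is in {5,6}.
From clues 1–4: Maeve → floor 1, Kofi → floor 3, Arjun → floor 4, Bob → floor 5, Uma → floor 6.

Maeve, Wade, Kofi, Arjun, Bob, Uma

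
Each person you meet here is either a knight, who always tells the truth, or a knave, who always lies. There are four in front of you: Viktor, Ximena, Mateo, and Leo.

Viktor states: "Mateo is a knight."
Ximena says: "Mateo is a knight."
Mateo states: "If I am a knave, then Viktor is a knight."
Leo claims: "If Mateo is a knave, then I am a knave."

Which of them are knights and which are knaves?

Viktor: knight, Ximena: knight, Mateo: knight, Leo: knight

Consider Viktor. Suppose Viktor is a knave.
Then no assignment of the remaining roles makes every statement match its speaker's type — contradiction.
So Viktor is a knight.
With that fixed, Mateo's statement is true, so Mateo is a knight.
With that fixed, Leo's statement is true, so Leo is a knight.
With that fixed, Ximena's statement is true, so Ximena is a knight.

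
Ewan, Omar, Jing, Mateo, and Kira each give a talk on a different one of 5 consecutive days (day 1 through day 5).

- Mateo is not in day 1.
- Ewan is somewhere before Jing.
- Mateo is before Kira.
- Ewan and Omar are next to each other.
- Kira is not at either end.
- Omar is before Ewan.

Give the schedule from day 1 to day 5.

From clue 1: Mateo is in {2,3,4,5}.
From clues 1–2: Ewan is in {1,2,3,4}.
From clues 1–3: Mateo is in {2,3,4}.
From clues 1–4: Ewan is in {1,2}.
From clues 1–5: Mateo → day 3, Kira → day 4, Jing → day 5.
From clues 1–6: Omar → day 1, Ewan → day 2.

Omar, Ewan, Mateo, Kira, Jing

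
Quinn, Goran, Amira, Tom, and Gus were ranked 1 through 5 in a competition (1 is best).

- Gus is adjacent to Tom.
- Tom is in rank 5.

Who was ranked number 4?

Gus

With clues 1–2, Amira, Goran, Quinn, and Tom are ruled out for rank 4.
So rank 4 is Gus.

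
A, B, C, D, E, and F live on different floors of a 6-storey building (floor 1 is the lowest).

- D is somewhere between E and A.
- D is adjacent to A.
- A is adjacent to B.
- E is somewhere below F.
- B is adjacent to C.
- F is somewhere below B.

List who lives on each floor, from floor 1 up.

From clue 1: D is in {2,3,4,5}.
From clues 1–3: A is in {2,3,4,5}.
From clues 1–4: D is in {2,3,4}.
From clues 1–5: A is in {3,4}.
From clues 1–6: E → floor 1, F → floor 2, D → floor 3, A → floor 4, B → floor 5, C → floor 6.

E, F, D, A, B, C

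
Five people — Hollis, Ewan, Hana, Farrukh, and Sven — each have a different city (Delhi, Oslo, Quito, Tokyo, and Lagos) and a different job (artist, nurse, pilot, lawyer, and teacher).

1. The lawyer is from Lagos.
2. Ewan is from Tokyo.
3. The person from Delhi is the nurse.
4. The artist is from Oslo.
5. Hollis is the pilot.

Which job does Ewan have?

teacher

With clues 1–2, lawyer is impossible for Ewan's job.
With clues 1–3, nurse is impossible for Ewan's job.
With clues 1–4, artist is impossible for Ewan's job.
With clues 1–5, pilot is impossible for Ewan's job.
That leaves teacher.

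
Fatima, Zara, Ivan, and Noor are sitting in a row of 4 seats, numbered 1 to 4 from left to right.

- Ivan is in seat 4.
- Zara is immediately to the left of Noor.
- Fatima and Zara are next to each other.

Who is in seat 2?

With clue 1, Ivan is ruled out for seat 2.
With clues 1–2, Fatima is ruled out for seat 2.
With clues 1–3, Noor is ruled out for seat 2.
So seat 2 is Zara.

Zara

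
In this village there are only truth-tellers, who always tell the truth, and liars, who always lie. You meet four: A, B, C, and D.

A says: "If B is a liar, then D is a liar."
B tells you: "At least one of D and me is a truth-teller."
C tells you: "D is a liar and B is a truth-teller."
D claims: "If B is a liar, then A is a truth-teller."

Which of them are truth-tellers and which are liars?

A: truth-teller, B: truth-teller, C: liar, D: truth-teller

Consider A. Suppose A is a liar.
Then no assignment of the remaining roles makes every statement match its speaker's type — contradiction.
So A is a truth-teller.
With that fixed, D's statement is true, so D is a truth-teller.
With that fixed, B's statement is true, so B is a truth-teller.
With that fixed, C's statement is false, so C is a liar.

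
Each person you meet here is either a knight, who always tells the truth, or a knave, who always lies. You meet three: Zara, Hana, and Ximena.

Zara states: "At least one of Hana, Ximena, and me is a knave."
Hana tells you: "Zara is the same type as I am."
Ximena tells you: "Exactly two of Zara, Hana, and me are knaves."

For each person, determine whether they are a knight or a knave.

Zara: knight, Hana: knight, Ximena: knave

Consider Zara. Suppose Zara is a knave.
Then Zara's own statement would have to be false, but it can't be — contradiction.
So Zara is a knight.
Consider Hana. Suppose Hana is a knave.
Then whichever role Ximena has, Ximena's statement has the wrong truth value — contradiction.
So Hana is a knight.
With that fixed, Ximena's statement is false, so Ximena is a knave.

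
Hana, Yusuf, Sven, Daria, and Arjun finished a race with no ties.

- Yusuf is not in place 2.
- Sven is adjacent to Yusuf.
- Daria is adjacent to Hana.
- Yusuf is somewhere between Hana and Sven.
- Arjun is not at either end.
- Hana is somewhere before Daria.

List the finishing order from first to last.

From clue 1: Yusuf is in {1,3,4,5}.
From clues 1–3: Arjun is in {1,3,5}.
From clues 1–4: Yusuf is in {3,4}.
From clues 1–5: Arjun → place 3, Yusuf → place 4, Sven → place 5.
From clues 1–6: Hana → place 1, Daria → place 2.

Hana, Daria, Arjun, Yusuf, Sven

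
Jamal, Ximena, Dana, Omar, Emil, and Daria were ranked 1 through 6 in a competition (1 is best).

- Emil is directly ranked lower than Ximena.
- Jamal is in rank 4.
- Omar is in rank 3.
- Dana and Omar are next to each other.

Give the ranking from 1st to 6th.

From clue 1: Ximena is in {1,2,3,4,5}.
From clues 1–2: Jamal → rank 4.
From clues 1–3: Omar → rank 3.
From clues 1–4: Daria → rank 1, Dana → rank 2, Ximena → rank 5, Emil → rank 6.

Daria, Dana, Omar, Jamal, Ximena, Emil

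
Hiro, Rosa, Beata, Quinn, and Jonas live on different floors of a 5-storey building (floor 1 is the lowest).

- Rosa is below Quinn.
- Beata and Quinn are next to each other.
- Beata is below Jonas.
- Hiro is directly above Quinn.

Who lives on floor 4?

With clues 1–2, Rosa is ruled out for floor 4.
With clues 1–4, Beata, Jonas, and Quinn are ruled out for floor 4.
So floor 4 is Hiro.

Hiro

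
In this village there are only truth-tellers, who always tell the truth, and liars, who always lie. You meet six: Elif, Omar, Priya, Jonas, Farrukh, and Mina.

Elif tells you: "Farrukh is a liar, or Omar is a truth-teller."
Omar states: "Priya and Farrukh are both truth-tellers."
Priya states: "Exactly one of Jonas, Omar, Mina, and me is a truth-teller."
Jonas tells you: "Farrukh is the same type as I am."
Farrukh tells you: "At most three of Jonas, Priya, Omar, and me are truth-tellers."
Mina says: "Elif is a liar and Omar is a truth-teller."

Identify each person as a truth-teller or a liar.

Elif: liar, Omar: liar, Priya: liar, Jonas: liar, Farrukh: truth-teller, Mina: liar

Consider Elif. Suppose Elif is a truth-teller.
Then no assignment of the remaining roles makes every statement match its speaker's type — contradiction.
So Elif is a liar.
Consider Omar. Suppose Omar is a truth-teller.
Then Elif's statement comes out true, contradicting Elif being a liar.
So Omar is a liar.
With that fixed, Farrukh's statement is true, so Farrukh is a truth-teller.
With that fixed, Mina's statement is false, so Mina is a liar.
Consider Priya. Suppose Priya is a truth-teller.
Then Omar's statement comes out true, contradicting Omar being a liar.
So Priya is a liar.
Consider Jonas. Suppose Jonas is a truth-teller.
Then Priya's statement comes out true, contradicting Priya being a liar.
So Jonas is a liar.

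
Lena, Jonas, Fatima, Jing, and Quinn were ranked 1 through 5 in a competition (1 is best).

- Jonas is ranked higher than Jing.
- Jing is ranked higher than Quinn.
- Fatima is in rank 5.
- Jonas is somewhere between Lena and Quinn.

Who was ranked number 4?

Quinn

With clues 1–2, Jonas is ruled out for rank 4.
With clues 1–3, Fatima and Jing are ruled out for rank 4.
With clues 1–4, Lena is ruled out for rank 4.
So rank 4 is Quinn.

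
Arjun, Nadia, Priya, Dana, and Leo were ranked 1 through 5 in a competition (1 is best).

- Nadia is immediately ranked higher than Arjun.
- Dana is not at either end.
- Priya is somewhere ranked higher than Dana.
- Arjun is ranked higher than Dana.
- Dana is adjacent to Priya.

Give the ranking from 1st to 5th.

Nadia, Arjun, Priya, Dana, Leo

From clue 1: Arjun is in {2,3,4,5}.
From clues 1–2: Dana is in {2,3,4}.
From clues 1–3: Priya is in {1,2,3}.
From clues 1–4: Dana → rank 4, Leo → rank 5.
From clues 1–5: Nadia → rank 1, Arjun → rank 2, Priya → rank 3.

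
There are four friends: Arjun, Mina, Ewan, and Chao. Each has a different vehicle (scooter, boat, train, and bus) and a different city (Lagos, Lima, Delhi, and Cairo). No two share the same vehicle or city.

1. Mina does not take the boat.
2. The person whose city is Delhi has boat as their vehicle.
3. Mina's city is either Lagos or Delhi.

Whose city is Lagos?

With clues 1–3, Arjun, Chao, and Ewan are impossible for the one with city Lagos.
That leaves Mina.

Mina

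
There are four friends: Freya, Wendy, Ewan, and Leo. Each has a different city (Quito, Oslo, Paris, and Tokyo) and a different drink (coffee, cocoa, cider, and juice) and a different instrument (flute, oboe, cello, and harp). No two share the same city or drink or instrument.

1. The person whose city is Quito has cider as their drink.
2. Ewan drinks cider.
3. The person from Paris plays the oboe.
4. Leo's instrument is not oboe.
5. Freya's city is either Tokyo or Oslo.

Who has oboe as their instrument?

Wendy

With clues 1–3, Ewan is impossible for the one with instrument oboe.
With clues 1–4, Leo is impossible for the one with instrument oboe.
With clues 1–5, Freya is impossible for the one with instrument oboe.
That leaves Wendy.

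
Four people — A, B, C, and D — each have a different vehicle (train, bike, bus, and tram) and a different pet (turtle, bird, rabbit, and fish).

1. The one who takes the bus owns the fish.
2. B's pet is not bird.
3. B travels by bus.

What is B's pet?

fish

With clues 1–2, bird is impossible for B's pet.
With clues 1–3, rabbit and turtle are impossible for B's pet.
That leaves fish.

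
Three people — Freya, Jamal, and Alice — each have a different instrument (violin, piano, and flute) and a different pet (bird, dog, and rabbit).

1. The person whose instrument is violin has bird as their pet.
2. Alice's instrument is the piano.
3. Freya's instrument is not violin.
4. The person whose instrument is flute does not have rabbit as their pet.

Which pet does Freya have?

dog

With clues 1–3, bird is impossible for Freya's pet.
With clues 1–4, rabbit is impossible for Freya's pet.
That leaves dog.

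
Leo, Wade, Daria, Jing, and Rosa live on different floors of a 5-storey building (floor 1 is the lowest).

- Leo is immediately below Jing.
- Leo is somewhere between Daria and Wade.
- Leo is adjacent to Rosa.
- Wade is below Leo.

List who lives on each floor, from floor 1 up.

Wade, Rosa, Leo, Jing, Daria

From clue 1: Leo is in {1,2,3,4}.
From clues 1–2: Leo is in {2,3}.
From clues 1–3: Rosa → floor 2, Leo → floor 3, Jing → floor 4.
From clues 1–4: Wade → floor 1, Daria → floor 5.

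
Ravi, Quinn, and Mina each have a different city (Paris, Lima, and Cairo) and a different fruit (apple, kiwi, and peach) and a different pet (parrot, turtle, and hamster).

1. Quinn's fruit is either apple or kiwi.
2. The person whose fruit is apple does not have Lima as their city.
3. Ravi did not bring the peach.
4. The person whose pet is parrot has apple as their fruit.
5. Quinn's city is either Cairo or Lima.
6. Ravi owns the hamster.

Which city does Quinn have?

Cairo

With clues 1–5, Paris is impossible for Quinn's city.
With clues 1–6, Lima is impossible for Quinn's city.
That leaves Cairo.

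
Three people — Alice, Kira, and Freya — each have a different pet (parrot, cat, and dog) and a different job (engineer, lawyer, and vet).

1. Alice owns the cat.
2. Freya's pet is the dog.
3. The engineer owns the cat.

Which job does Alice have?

With clues 1–3, lawyer and vet are impossible for Alice's job.
That leaves engineer.

engineer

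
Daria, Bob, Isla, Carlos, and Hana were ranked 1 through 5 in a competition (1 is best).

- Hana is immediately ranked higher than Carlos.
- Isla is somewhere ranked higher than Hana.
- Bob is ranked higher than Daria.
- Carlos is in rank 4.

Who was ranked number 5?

With clue 1, Hana is ruled out for rank 5.
With clues 1–2, Isla is ruled out for rank 5.
With clues 1–3, Bob is ruled out for rank 5.
With clues 1–4, Carlos is ruled out for rank 5.
So rank 5 is Daria.

Daria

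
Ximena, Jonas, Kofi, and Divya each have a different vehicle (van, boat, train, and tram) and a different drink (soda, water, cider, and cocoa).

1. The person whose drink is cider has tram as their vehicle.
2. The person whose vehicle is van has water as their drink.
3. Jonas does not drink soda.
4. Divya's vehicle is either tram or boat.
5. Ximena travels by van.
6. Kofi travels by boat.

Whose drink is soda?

With clues 1–3, Jonas is impossible for the one with drink soda.
With clues 1–5, Ximena is impossible for the one with drink soda.
With clues 1–6, Divya is impossible for the one with drink soda.
That leaves Kofi.

Kofi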